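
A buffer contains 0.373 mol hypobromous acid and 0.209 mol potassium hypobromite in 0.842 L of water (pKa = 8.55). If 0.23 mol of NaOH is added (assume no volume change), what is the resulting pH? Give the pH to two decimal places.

After neutralization: n(HOBr) = 0.143 mol, n(OBr-) = 0.439 mol.
pH = pKa + log(n_OBr-/n_HOBr) = 8.55 + log(0.439/0.143) = 8.55 + (+0.487)

pH = 9.04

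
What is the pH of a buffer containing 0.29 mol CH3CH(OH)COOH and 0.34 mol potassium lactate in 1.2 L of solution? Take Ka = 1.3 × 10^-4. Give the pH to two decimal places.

pH = 3.96

pKa = −log(1.3 × 10^-4) = 3.886
Henderson–Hasselbalch: pH = pKa + log([CH3CH(OH)COO-]/[CH3CH(OH)COOH]) = 3.886 + log(0.34/0.29)
pH = 3.886 + (+0.069) = 3.96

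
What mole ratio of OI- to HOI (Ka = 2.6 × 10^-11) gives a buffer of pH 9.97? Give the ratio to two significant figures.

pKa = -log(2.6 × 10^-11) = 10.585
pH = pKa + log(r) ⇒ log(r) = 9.97 − 10.585 = -0.615
r = [OI-]/[HOI] = 10^(-0.615) = 0.243

ratio = 0.24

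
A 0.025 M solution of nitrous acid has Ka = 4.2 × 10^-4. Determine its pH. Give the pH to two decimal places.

HNO2 ⇌ NO2- + H+
Ka = [H+]²/(0.025 − [H+]) = 4.2 × 10^-4
[H+] is not negligible relative to C₀; solve [H+]² + 0.00042·[H+] − 1.05e-05 = 0.
[H+] = (−Ka + √(Ka² + 4·Ka·C₀))/2 = 3.04 × 10^-3 M
pH = −log[H+] = −log(3.04 × 10^-3) = 2.52

pH = 2.52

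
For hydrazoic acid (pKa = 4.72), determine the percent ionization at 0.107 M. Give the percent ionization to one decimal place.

HN3 ⇌ N3- + H+; let x = [H+] at equilibrium.
Ka = 10^(−4.72) = 1.91 × 10^-5
x ≈ √(Ka·C₀) = √(1.91 × 10^-5 × 0.107) = 1.43 × 10^-3 M
Fraction ionized = 1.43 × 10^-3 / 0.107 = 0.0134 → 1.3%

1.3%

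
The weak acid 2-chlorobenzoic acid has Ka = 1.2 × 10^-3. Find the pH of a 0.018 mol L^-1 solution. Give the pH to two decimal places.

ClC6H4COOH ⇌ ClC6H4COO- + H+
Ka = [H+]²/(0.018 − [H+]) = 1.2 × 10^-3
The 5% rule fails; solving [H+]² + Ka·[H+] − Ka·C₀ = 0 exactly:
[H+] = [−0.0012 + √(0.0012² + 8.64e-05)]/2 = 4.09 × 10^-3 M
pH = −log[H+] = −log(4.09 × 10^-3) = 2.39

pH = 2.39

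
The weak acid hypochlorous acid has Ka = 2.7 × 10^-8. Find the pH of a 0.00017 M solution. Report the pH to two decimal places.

pH = 5.67

HOCl ⇌ OCl- + H+
Let x = [H+] at equilibrium. Ka = x²/(0.00017 − x).
Since Ka ≪ C₀, x ≈ √(Ka·C₀) = 2.14 × 10^-6 M.
Check: 1.3% ionized — well under 5%, approximation valid.
pH = −log(2.14 × 10^-6) = 5.67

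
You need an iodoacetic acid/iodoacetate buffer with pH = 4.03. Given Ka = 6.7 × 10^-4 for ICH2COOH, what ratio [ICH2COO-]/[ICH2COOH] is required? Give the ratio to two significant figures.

pKa = -log(6.7 × 10^-4) = 3.174
pH = pKa + log(r) ⇒ log(r) = 4.03 − 3.174 = +0.856
r = [ICH2COO-]/[ICH2COOH] = 10^(+0.856) = 7.18

ratio = 7.2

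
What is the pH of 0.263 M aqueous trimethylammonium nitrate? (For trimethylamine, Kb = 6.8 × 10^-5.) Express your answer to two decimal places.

(CH3)3NH+ is the conjugate acid of the weak base (CH3)3N.
Ka = Kw/Kb = 1.0×10^-14 / 6.8 × 10^-5 = 1.47 × 10^-10
Let x = [H+] at equilibrium. Ka = x²/(0.263 − x).
Neglecting x in the denominator: x = √(1.47 × 10^-10 × 0.263) = 6.22 × 10^-6 M
Check: 0.0024% ionized — well under 5%, approximation valid.
pH = −log(6.22 × 10^-6) = 5.21

pH = 5.21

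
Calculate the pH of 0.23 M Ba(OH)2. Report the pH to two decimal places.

Ba(OH)2 is a strong base (each formula unit releases 2 OH-); [OH-] = 0.46 M.
pOH = -log(0.46) = 0.34
pH = 14.00 - 0.34 = 13.66

pH = 13.66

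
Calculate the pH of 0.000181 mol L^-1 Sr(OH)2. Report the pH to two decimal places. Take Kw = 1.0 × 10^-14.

Sr(OH)2 is a strong base (each formula unit releases 2 OH-); [OH-] = 0.000362 M.
pOH = -log(0.000362) = 3.44
pH = 14.00 - 3.44 = 10.56

pH = 10.56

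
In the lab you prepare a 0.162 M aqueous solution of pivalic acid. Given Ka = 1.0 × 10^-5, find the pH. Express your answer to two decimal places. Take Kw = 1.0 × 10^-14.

pH = 2.90

(CH3)3CCOOH ⇌ (CH3)3CCOO- + H+
From the ICE table, Ka = [H+]²/(0.162 − [H+]) = 1.0 × 10^-5.
Neglecting [H+] in the denominator: [H+] = √(1.0 × 10^-5 × 0.162) = 1.27 × 10^-3 M
Check: 0.79% ionized — well under 5%, approximation valid.
pH = −log[H+] = −log(1.27 × 10^-3) = 2.90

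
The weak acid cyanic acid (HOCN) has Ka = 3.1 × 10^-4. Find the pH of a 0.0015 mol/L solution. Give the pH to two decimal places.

HOCN ⇌ OCN- + H+
From the ICE table, Ka = x²/(0.0015 − x) = 3.1 × 10^-4.
The 5% rule fails; solving x² + Ka·x − Ka·C₀ = 0 exactly:
x = [−0.00031 + √(0.00031² + 1.86e-06)]/2 = 5.44 × 10^-4 M
pH = −log(5.44 × 10^-4) = 3.26

pH = 3.26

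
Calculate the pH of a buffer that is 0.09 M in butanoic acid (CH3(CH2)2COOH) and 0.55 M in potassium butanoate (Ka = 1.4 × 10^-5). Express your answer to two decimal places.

pH = 5.64

pKa = −log(1.4 × 10^-5) = 4.854
pH = pKa + log([A⁻]/[HA]) = 4.854 + log(0.55/0.09)
pH = 4.854 + (+0.786) = 5.64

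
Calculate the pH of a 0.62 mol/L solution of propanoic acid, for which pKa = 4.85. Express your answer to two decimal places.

CH3CH2COOH ⇌ CH3CH2COO- + H+
Ka = 10^(−4.85) = 1.41 × 10^-5
Ka = [H+]²/(0.62 − [H+]) = 1.41 × 10^-5
Since Ka ≪ C₀, [H+] ≈ √(Ka·C₀) = 2.96 × 10^-3 M.
Check: 0.48% ionized — well under 5%, approximation valid.
pH = −log[H+] = −log(2.96 × 10^-3) = 2.53

pH = 2.53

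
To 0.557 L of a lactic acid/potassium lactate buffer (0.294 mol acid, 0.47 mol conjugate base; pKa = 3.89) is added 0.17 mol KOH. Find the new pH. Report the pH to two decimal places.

pH = 4.60

OH- converts CH3CH(OH)COOH to CH3CH(OH)COO-: CH3CH(OH)COOH → 0.124 mol, CH3CH(OH)COO- → 0.64 mol.
Henderson–Hasselbalch with mole ratio 0.64/0.124: pH = 3.89 + (+0.713)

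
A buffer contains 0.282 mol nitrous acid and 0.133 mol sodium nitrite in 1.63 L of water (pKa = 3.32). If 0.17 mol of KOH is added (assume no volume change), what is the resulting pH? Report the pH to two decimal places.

After neutralization: n(HNO2) = 0.112 mol, n(NO2-) = 0.303 mol.
pH = pKa + log([A⁻]/[HA]) = 3.32 + log(0.303/0.112) = 3.32 +0.432

pH = 3.75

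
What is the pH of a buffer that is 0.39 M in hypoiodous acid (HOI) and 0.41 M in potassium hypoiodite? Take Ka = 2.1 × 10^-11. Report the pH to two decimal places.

pKa = −log(2.1 × 10^-11) = 10.678
pH = pKa + log([A⁻]/[HA]) = 10.678 + log(0.41/0.39)
pH = 10.678 + (+0.022) = 10.70

pH = 10.70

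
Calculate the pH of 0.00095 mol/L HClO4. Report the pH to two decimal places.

HClO4 is a strong acid and dissociates completely, so [H+] = 0.00095 M.
pH = -log(0.00095) = 3.02

pH = 3.02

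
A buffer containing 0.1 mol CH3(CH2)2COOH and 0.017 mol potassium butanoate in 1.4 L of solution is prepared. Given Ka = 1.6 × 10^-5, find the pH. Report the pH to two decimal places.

pH = 4.03

pKa = −log(1.6 × 10^-5) = 4.796
Using pH = pKa + log([base]/[acid]) with [base]/[acid] = 0.017/0.1:
pH = 4.796 + (-0.770) = 4.03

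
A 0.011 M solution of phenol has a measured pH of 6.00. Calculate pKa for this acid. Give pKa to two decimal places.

[H+] = 10^(-6.00) = 1.00 × 10^-6 M
At equilibrium [HA] = 0.011 − 1.00 × 10^-6 = 1.10 × 10^-2 M
Ka = [H+][A-]/[HA] = (1.00 × 10^-6)² / 1.10 × 10^-2 = 9.09 × 10^-11
pKa = -log(9.09 × 10^-11) = 10.04

pKa = 10.04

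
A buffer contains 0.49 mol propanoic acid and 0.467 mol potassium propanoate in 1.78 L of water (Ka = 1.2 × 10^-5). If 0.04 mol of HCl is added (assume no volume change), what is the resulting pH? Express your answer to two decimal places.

pH = 4.83

After neutralization: n(CH3CH2COOH) = 0.53 mol, n(CH3CH2COO-) = 0.427 mol.
pKa = −log(1.2 × 10^-5) = 4.921
pH = pKa + log([A⁻]/[HA]) = 4.921 + log(0.427/0.53) = 4.921 -0.094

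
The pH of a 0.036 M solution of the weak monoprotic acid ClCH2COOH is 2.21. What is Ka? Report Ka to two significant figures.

Ka = 1.3 × 10^-3

[H+] = 10^(-2.21) = 6.17 × 10^-3 M
At equilibrium [HA] = 0.036 − 6.17 × 10^-3 = 2.98 × 10^-2 M
Ka = [H+][A-]/[HA] = (6.17 × 10^-3)² / 2.98 × 10^-2 = 1.3 × 10^-3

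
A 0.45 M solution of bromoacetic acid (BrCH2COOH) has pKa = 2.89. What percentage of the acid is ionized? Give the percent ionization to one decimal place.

BrCH2COOH ⇌ BrCH2COO- + H+; let x = [H+] at equilibrium.
Ka = 10^(−2.89) = 1.29 × 10^-3
Solve x² + 0.00129x − 0.00058 = 0 → x = 2.35 × 10^-2 M
% ionization = x/C₀ × 100% = 2.35 × 10^-2/0.45 × 100% = 5.2%

5.2%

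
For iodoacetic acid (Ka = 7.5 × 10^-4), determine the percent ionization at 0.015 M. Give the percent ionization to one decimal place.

20.0%

ICH2COOH ⇌ ICH2COO- + H+; let x = [H+] at equilibrium.
Solve x² + 0.00075x − 1.12e-05 = 0 → x = 3.00 × 10^-3 M
Fraction ionized = 3.00 × 10^-3 / 0.015 = 0.2000 → 20.0%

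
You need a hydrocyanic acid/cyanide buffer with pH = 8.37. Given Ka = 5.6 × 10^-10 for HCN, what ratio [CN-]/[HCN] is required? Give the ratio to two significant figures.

ratio = 0.13

pKa = -log(5.6 × 10^-10) = 9.252
pH = pKa + log(r) ⇒ log(r) = 8.37 − 9.252 = -0.882
r = [CN-]/[HCN] = 10^(-0.882) = 0.131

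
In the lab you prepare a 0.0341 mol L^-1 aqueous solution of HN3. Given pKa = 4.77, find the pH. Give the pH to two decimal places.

HN3 ⇌ N3- + H+
Ka = 10^(−4.77) = 1.70 × 10^-5
Ka = [H+]²/(0.0341 − [H+]) = 1.70 × 10^-5
Assume [H+] ≪ 0.0341: [H+] ≈ √(1.70 × 10^-5 × 0.0341) = 7.61 × 10^-4 M
([H+]/C₀ = 2.2% < 5%, so the approximation holds.)
pH = −log(7.61 × 10^-4) = 3.12

pH = 3.12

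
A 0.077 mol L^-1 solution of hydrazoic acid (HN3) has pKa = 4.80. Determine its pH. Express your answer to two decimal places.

HN3 ⇌ N3- + H+
Ka = 10^(−4.80) = 1.58 × 10^-5
Ka = [H+]²/(0.077 − [H+]) = 1.58 × 10^-5
Neglecting [H+] in the denominator: [H+] = √(1.58 × 10^-5 × 0.077) = 1.10 × 10^-3 M
pH = −log(1.10 × 10^-3) = 2.96

pH = 2.96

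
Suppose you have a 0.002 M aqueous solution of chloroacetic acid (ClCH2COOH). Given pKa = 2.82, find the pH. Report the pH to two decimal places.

ClCH2COOH ⇌ ClCH2COO- + H+
Ka = 10^(−2.82) = 1.51 × 10^-3
Ka = [H+]²/(0.002 − [H+]) = 1.51 × 10^-3
The 5% rule fails; solving [H+]² + Ka·[H+] − Ka·C₀ = 0 exactly:
[H+] = [−0.00151 + √(0.00151² + 1.21e-05)]/2 = 1.14 × 10^-3 M
pH = −log[H+] = −log(1.14 × 10^-3) = 2.94

pH = 2.94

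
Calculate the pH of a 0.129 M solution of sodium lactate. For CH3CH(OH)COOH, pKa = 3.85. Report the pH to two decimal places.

CH3CH(OH)COO- is the conjugate base of the weak acid CH3CH(OH)COOH.
Ka = 10^(−3.85) = 1.41 × 10^-4
Kb = Kw/Ka = 1.0×10^-14 / 1.41 × 10^-4 = 7.09 × 10^-11
Kb = x²/(0.129 − x) = 7.09 × 10^-11
Since Kb ≪ C₀, x ≈ √(Kb·C₀) = 3.02 × 10^-6 M.
pOH = −log(3.02 × 10^-6) = 5.52; pH = 14.00 − 5.52 = 8.48

pH = 8.48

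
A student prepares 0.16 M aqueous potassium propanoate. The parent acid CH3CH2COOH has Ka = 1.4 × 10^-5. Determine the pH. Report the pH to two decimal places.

CH3CH2COO- is the conjugate base of the weak acid CH3CH2COOH.
Kb = Kw/Ka = 1.0×10^-14 / 1.4 × 10^-5 = 7.14 × 10^-10
Kb = [OH-]²/(0.16 − [OH-]) = 7.14 × 10^-10
Since Kb ≪ C₀, [OH-] ≈ √(Kb·C₀) = 1.07 × 10^-5 M.
([OH-]/C₀ = 0.0067% < 5%, so the approximation holds.)
pOH = 4.97, so pH = 14.00 − pOH = 9.03

pH = 9.03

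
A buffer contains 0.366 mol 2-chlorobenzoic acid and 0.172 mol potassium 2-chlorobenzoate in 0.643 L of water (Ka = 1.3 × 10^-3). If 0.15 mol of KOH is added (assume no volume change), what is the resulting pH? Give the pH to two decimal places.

OH- converts ClC6H4COOH to ClC6H4COO-: ClC6H4COOH → 0.216 mol, ClC6H4COO- → 0.322 mol.
pKa = −log(1.3 × 10^-3) = 2.886
pH = pKa + log(n_ClC6H4COO-/n_ClC6H4COOH) = 2.886 + log(0.322/0.216) = 2.886 + (+0.173)

pH = 3.06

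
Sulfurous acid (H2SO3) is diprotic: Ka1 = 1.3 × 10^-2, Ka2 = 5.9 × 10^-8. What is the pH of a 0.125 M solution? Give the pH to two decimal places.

pH = 1.46

Since Ka1 ≫ Ka2, the first ionization dominates [H+].
Ka1 = x²/(0.125 − x) = 1.3 × 10^-2
Solving the quadratic: x = (−Ka1 + √(Ka1² + 4·Ka1·C₀))/2 = 3.43 × 10^-2 M
pH = −log(3.43 × 10^-2) = 1.46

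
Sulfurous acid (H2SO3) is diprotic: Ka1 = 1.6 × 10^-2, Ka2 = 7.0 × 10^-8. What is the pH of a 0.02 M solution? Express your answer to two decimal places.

pH = 1.94

Since Ka1 ≫ Ka2, the first ionization dominates [H+].
Ka1 = x²/(0.02 − x) = 1.6 × 10^-2
Solving the quadratic: x = (−Ka1 + √(Ka1² + 4·Ka1·C₀))/2 = 1.16 × 10^-2 M
pH = −log(1.16 × 10^-2) = 1.94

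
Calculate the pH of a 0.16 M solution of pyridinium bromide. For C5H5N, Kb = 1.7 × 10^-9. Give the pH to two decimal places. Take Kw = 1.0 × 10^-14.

pH = 3.01

C5H5NH+ is the conjugate acid of the weak base C5H5N.
Ka = Kw/Kb = 1.0×10^-14 / 1.7 × 10^-9 = 5.88 × 10^-6
From the ICE table, Ka = [H+]²/(0.16 − [H+]) = 5.88 × 10^-6.
Assume [H+] ≪ 0.16: [H+] ≈ √(5.88 × 10^-6 × 0.16) = 9.70 × 10^-4 M
([H+]/C₀ = 0.61% < 5%, so the approximation holds.)
pH = −log[H+] = −log(9.70 × 10^-4) = 3.01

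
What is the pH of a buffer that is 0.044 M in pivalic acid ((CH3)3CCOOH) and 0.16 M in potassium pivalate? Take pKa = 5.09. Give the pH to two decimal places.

pH = 5.65

pH = pKa + log([A⁻]/[HA]) = 5.09 + log(0.16/0.044)
pH = 5.09 + (+0.561) = 5.65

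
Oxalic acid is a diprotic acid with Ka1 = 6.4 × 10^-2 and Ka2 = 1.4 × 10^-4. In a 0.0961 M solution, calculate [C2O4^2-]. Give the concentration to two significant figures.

1.4 × 10^-4 M

First ionization gives [H+] ≈ [HC2O4-] = 5.27 × 10^-2 M.
Second step: Ka2 = [H+][C2O4^2-]/[HC2O4-] ≈ [C2O4^2-] (since [H+] ≈ [HC2O4-]).
So [C2O4^2-] ≈ Ka2.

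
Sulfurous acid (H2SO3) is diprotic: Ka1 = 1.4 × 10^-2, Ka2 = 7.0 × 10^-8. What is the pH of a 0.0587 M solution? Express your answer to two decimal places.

Since Ka1 ≫ Ka2, the first ionization dominates [H+].
Ka1 = x²/(0.0587 − x) = 1.4 × 10^-2
Solving the quadratic: x = (−Ka1 + √(Ka1² + 4·Ka1·C₀))/2 = 2.25 × 10^-2 M
pH = −log(2.25 × 10^-2) = 1.65

pH = 1.65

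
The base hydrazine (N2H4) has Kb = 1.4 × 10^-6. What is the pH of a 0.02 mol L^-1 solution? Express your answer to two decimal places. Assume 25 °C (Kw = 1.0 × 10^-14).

pH = 10.22

N2H4 + H2O ⇌ N2H5+ + OH-
Kb = x²/(0.02 − x) = 1.4 × 10^-6
Since Kb ≪ C₀, x ≈ √(Kb·C₀) = 1.67 × 10^-4 M.
Check: 0.84% ionized — well under 5%, approximation valid.
pOH = 3.78, so pH = 14.00 − pOH = 10.22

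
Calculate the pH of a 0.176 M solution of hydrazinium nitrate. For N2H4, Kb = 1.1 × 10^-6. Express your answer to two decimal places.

pH = 4.40

N2H5+ is the conjugate acid of the weak base N2H4.
Ka = Kw/Kb = 1.0×10^-14 / 1.1 × 10^-6 = 9.09 × 10^-9
Ka = [H+]²/(0.176 − [H+]) = 9.09 × 10^-9
Since Ka ≪ C₀, [H+] ≈ √(Ka·C₀) = 4.00 × 10^-5 M.
pH = −log(4.00 × 10^-5) = 4.40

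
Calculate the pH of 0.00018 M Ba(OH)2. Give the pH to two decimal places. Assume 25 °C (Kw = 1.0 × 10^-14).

Ba(OH)2 is a strong base (each formula unit releases 2 OH-); [OH-] = 0.00036 M.
pOH = -log(0.00036) = 3.44
pH = 14.00 - 3.44 = 10.56

pH = 10.56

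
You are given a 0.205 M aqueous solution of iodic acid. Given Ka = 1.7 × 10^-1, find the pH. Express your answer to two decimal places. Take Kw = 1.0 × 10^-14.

HIO3 ⇌ IO3- + H+
From the ICE table, Ka = [H+]²/(0.205 − [H+]) = 1.7 × 10^-1.
Here C₀/Ka ≈ 1.21, so the small-[H+] approximation fails. Use the quadratic:
[H+] = [−0.17 + √(0.17² + 0.139)]/2 = 1.20 × 10^-1 M
pH = −log[H+] = −log(1.20 × 10^-1) = 0.92

pH = 0.92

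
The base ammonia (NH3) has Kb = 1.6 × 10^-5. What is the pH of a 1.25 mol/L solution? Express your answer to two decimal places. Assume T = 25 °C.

pH = 11.65

NH3 + H2O ⇌ NH4+ + OH-
From the ICE table, Kb = x²/(1.25 − x) = 1.6 × 10^-5.
Neglecting x in the denominator: x = √(1.6 × 10^-5 × 1.25) = 4.47 × 10^-3 M
Check: 0.36% ionized — well under 5%, approximation valid.
pOH = −log(4.47 × 10^-3) = 2.35; pH = 14.00 − 2.35 = 11.65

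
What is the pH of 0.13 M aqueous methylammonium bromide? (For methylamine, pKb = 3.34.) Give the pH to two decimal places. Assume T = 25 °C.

CH3NH3+ is the conjugate acid of the weak base CH3NH2.
Kb = 10^(−3.34) = 4.57 × 10^-4
Ka = Kw/Kb = 1.0×10^-14 / 4.57 × 10^-4 = 2.19 × 10^-11
Let x = [H+] at equilibrium. Ka = x²/(0.13 − x).
Assume x ≪ 0.13: x ≈ √(2.19 × 10^-11 × 0.13) = 1.69 × 10^-6 M
pH = −log[H+] = −log(1.69 × 10^-6) = 5.77

pH = 5.77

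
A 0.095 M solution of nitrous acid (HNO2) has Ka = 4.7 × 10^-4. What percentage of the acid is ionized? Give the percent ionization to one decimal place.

HNO2 ⇌ NO2- + H+; let x = [H+] at equilibrium.
Ka = x²/(C₀ − x); solving the quadratic gives x = 6.45 × 10^-3 M.
Fraction ionized = 6.45 × 10^-3 / 0.095 = 0.0679 → 6.8%

6.8%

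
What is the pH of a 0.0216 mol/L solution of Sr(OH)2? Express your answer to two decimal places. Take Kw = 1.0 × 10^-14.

pH = 12.64

Sr(OH)2 is a strong base (each formula unit releases 2 OH-); [OH-] = 0.0432 M.
pOH = -log(0.0432) = 1.36
pH = 14.00 - 1.36 = 12.64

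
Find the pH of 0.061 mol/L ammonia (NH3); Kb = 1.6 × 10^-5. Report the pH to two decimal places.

NH3 + H2O ⇌ NH4+ + OH-
Let x = [OH-] at equilibrium. Kb = x²/(0.061 − x).
Since Kb ≪ C₀, x ≈ √(Kb·C₀) = 9.88 × 10^-4 M.
(x/C₀ = 1.6% < 5%, so the approximation holds.)
pOH = −log(9.88 × 10^-4) = 3.01; pH = 14.00 − 3.01 = 10.99

pH = 10.99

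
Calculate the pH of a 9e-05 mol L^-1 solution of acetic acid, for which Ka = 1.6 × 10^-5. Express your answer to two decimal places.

CH3COOH ⇌ CH3COO- + H+
Let x = [H+] at equilibrium. Ka = x²/(9e-05 − x).
Here C₀/Ka ≈ 5.63, so the small-x approximation fails. Use the quadratic:
x = [−1.6e-05 + √(1.6e-05² + 5.76e-09)]/2 = 3.08 × 10^-5 M
pH = −log[H+] = −log(3.08 × 10^-5) = 4.51

pH = 4.51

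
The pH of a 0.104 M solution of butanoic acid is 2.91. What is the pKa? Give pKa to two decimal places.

pKa = 4.83

[H+] = 10^(-2.91) = 1.23 × 10^-3 M
At equilibrium [HA] = 0.104 − 1.23 × 10^-3 = 1.03 × 10^-1 M
Ka = [H+][A-]/[HA] = (1.23 × 10^-3)² / 1.03 × 10^-1 = 1.47 × 10^-5
pKa = -log(1.47 × 10^-5) = 4.83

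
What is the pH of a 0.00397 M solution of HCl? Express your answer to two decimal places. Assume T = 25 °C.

pH = 2.40

HCl is a strong acid and dissociates completely, so [H+] = 0.00397 M.
pH = -log(0.00397) = 2.40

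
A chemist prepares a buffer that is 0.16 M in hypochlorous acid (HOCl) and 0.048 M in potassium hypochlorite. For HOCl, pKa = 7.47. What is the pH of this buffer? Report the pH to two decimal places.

pH = 6.95

pH = pKa + log([A⁻]/[HA]) = 7.47 + log(0.048/0.16)
pH = 7.47 + (-0.523) = 6.95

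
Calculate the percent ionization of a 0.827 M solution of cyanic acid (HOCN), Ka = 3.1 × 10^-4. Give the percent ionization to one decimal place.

HOCN ⇌ OCN- + H+; let x = [H+] at equilibrium.
x ≈ √(Ka·C₀) = √(3.1 × 10^-4 × 0.827) = 1.60 × 10^-2 M
Fraction ionized = 1.60 × 10^-2 / 0.827 = 0.0193 → 1.9%

1.9%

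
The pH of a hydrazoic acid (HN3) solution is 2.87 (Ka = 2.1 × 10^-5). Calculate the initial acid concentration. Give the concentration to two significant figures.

C₀ = 8.8 × 10^-2 M

[H+] = 10^(-2.87) = 1.35 × 10^-3 M = x
Ka = x²/(C₀ − x) ⇒ C₀ = x + x²/Ka
C₀ = 1.35 × 10^-3 + (1.35 × 10^-3)²/(2.1 × 10^-5) = 8.81 × 10^-2 M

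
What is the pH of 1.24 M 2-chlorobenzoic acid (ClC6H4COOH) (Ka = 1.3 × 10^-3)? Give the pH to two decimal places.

ClC6H4COOH ⇌ ClC6H4COO- + H+
Ka = [H+]²/(1.24 − [H+]) = 1.3 × 10^-3
Neglecting [H+] in the denominator: [H+] = √(1.3 × 10^-3 × 1.24) = 4.01 × 10^-2 M
pH = −log(4.01 × 10^-2) = 1.40

pH = 1.40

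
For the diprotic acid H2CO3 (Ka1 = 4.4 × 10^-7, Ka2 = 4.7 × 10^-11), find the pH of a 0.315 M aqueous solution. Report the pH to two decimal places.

pH = 3.43

Since Ka1 ≫ Ka2, the first ionization dominates [H+].
Ka1 = x²/(0.315 − x) = 4.4 × 10^-7
x ≈ √(4.4 × 10^-7 × 0.315) = 3.72 × 10^-4 M
pH = −log(3.72 × 10^-4) = 3.43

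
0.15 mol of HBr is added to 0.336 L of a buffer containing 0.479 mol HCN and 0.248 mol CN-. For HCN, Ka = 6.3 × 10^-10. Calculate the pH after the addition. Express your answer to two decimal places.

pH = 8.39

After neutralization: n(HCN) = 0.629 mol, n(CN-) = 0.098 mol.
pKa = −log(6.3 × 10^-10) = 9.201
pH = pKa + log([A⁻]/[HA]) = 9.201 + log(0.098/0.629) = 9.201 -0.807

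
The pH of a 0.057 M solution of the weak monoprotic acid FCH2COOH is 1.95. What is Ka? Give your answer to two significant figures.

Ka = 2.7 × 10^-3

[H+] = 10^(-1.95) = 1.12 × 10^-2 M
At equilibrium [HA] = 0.057 − 1.12 × 10^-2 = 4.58 × 10^-2 M
Ka = [H+][A-]/[HA] = (1.12 × 10^-2)² / 4.58 × 10^-2 = 2.7 × 10^-3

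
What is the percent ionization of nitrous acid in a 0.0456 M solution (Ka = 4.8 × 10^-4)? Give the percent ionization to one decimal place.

HNO2 ⇌ NO2- + H+; let x = [H+] at equilibrium.
Ka = x²/(C₀ − x); solving the quadratic gives x = 4.44 × 10^-3 M.
Fraction ionized = 4.44 × 10^-3 / 0.0456 = 0.0974 → 9.7%

9.7%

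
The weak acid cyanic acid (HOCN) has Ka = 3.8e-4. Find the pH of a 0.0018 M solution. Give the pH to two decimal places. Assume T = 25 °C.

pH = 3.18

HOCN ⇌ OCN- + H+
From the ICE table, Ka = x²/(0.0018 − x) = 3.8 × 10^-4.
The 5% rule fails; solving x² + Ka·x − Ka·C₀ = 0 exactly:
x = [−0.00038 + √(0.00038² + 2.74e-06)]/2 = 6.59 × 10^-4 M
pH = −log(6.59 × 10^-4) = 3.18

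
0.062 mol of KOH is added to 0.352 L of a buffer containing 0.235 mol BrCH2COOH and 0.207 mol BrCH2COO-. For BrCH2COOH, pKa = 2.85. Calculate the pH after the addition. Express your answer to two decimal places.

After neutralization: n(BrCH2COOH) = 0.173 mol, n(BrCH2COO-) = 0.269 mol.
pH = pKa + log(n_BrCH2COO-/n_BrCH2COOH) = 2.85 + log(0.269/0.173) = 2.85 + (+0.192)

pH = 3.04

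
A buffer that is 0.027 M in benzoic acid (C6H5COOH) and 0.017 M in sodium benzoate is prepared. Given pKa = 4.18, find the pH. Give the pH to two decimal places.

pH = pKa + log([A⁻]/[HA]) = 4.18 + log(0.017/0.027)
pH = 4.18 + (-0.201) = 3.98

pH = 3.98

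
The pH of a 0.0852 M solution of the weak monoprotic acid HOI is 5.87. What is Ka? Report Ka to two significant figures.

Ka = 2.1 × 10^-11

[H+] = 10^(-5.87) = 1.35 × 10^-6 M
At equilibrium [HA] = 0.0852 − 1.35 × 10^-6 = 8.52 × 10^-2 M
Ka = [H+][A-]/[HA] = (1.35 × 10^-6)² / 8.52 × 10^-2 = 2.1 × 10^-11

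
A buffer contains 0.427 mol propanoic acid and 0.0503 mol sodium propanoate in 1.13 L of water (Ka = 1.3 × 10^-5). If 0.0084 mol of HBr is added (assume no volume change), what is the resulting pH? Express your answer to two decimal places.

pH = 3.87

After neutralization: n(CH3CH2COOH) = 0.435 mol, n(CH3CH2COO-) = 0.0419 mol.
pKa = −log(1.3 × 10^-5) = 4.886
pH = pKa + log(n_CH3CH2COO-/n_CH3CH2COOH) = 4.886 + log(0.0419/0.435) = 4.886 + (-1.016)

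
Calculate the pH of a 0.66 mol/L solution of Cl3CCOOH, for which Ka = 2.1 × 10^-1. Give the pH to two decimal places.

Cl3CCOOH ⇌ Cl3CCOO- + H+
Ka = x²/(0.66 − x) = 2.1 × 10^-1
Here C₀/Ka ≈ 3.14, so the small-x approximation fails. Use the quadratic:
x = [−0.21 + √(0.21² + 0.554)]/2 = 2.82 × 10^-1 M
pH = −log[H+] = −log(2.82 × 10^-1) = 0.55

pH = 0.55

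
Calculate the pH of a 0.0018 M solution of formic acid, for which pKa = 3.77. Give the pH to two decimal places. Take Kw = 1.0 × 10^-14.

pH = 3.32

HCOOH ⇌ HCOO- + H+
Ka = 10^(−3.77) = 1.70 × 10^-4
Let x = [H+] at equilibrium. Ka = x²/(0.0018 − x).
x is not negligible relative to C₀; solve x² + 0.00017·x − 3.06e-07 = 0.
x = [−0.00017 + √(0.00017² + 1.22e-06)]/2 = 4.75 × 10^-4 M
pH = −log[H+] = −log(4.75 × 10^-4) = 3.32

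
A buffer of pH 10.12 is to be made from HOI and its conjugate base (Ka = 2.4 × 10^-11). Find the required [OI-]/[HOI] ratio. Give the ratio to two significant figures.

pKa = -log(2.4 × 10^-11) = 10.620
pH = pKa + log(r) ⇒ log(r) = 10.12 − 10.620 = -0.500
r = [OI-]/[HOI] = 10^(-0.500) = 0.316

ratio = 0.32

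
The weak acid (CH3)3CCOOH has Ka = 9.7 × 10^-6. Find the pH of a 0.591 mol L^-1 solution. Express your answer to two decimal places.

(CH3)3CCOOH ⇌ (CH3)3CCOO- + H+
From the ICE table, Ka = [H+]²/(0.591 − [H+]) = 9.7 × 10^-6.
Since Ka ≪ C₀, [H+] ≈ √(Ka·C₀) = 2.39 × 10^-3 M.
pH = −log[H+] = −log(2.39 × 10^-3) = 2.62

pH = 2.62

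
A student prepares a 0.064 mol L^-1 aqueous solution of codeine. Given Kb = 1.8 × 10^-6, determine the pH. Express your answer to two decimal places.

C18H21NO3 + H2O ⇌ C18H22NO3+ + OH-
From the ICE table, Kb = [OH-]²/(0.064 − [OH-]) = 1.8 × 10^-6.
Since Kb ≪ C₀, [OH-] ≈ √(Kb·C₀) = 3.39 × 10^-4 M.
Check: 0.53% ionized — well under 5%, approximation valid.
pOH = 3.47, so pH = 14.00 − pOH = 10.53

pH = 10.53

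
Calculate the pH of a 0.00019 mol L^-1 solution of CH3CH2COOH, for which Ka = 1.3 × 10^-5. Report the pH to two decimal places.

CH3CH2COOH ⇌ CH3CH2COO- + H+
Ka = [H+]²/(0.00019 − [H+]) = 1.3 × 10^-5
[H+] is not negligible relative to C₀; solve [H+]² + 1.3e-05·[H+] − 2.47e-09 = 0.
[H+] = (−Ka + √(Ka² + 4·Ka·C₀))/2 = 4.36 × 10^-5 M
pH = −log[H+] = −log(4.36 × 10^-5) = 4.36

pH = 4.36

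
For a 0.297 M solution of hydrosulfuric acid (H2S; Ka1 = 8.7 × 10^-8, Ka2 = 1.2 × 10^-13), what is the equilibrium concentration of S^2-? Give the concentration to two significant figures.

First ionization gives [H+] ≈ [HS-] = 1.61 × 10^-4 M.
Second step: Ka2 = [H+][S^2-]/[HS-] ≈ [S^2-] (since [H+] ≈ [HS-]).
So [S^2-] ≈ Ka2.

1.2 × 10^-13 M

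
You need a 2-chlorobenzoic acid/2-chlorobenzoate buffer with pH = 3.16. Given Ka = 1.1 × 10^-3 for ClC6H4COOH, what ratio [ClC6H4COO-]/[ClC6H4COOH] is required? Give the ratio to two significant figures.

ratio = 1.6

pKa = -log(1.1 × 10^-3) = 2.959
pH = pKa + log(r) ⇒ log(r) = 3.16 − 2.959 = +0.201
r = [ClC6H4COO-]/[ClC6H4COOH] = 10^(+0.201) = 1.59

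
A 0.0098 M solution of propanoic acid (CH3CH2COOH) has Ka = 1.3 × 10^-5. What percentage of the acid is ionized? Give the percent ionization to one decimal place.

CH3CH2COOH ⇌ CH3CH2COO- + H+; let x = [H+] at equilibrium.
x ≈ √(Ka·C₀) = √(1.3 × 10^-5 × 0.0098) = 3.57 × 10^-4 M
% ionization = x/C₀ × 100% = 3.57 × 10^-4/0.0098 × 100% = 3.6%

3.6%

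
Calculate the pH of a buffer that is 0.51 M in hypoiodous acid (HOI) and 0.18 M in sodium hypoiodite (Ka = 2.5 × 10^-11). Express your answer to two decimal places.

pH = 10.15

pKa = −log(2.5 × 10^-11) = 10.602
Using pH = pKa + log([base]/[acid]) with [base]/[acid] = 0.18/0.51:
pH = 10.602 + (-0.452) = 10.15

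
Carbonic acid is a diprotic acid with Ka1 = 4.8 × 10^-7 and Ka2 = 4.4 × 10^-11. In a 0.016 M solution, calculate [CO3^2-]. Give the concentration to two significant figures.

4.4 × 10^-11 M

First ionization gives [H+] ≈ [HCO3-] = 8.76 × 10^-5 M.
Second step: Ka2 = [H+][CO3^2-]/[HCO3-] ≈ [CO3^2-] (since [H+] ≈ [HCO3-]).
So [CO3^2-] ≈ Ka2.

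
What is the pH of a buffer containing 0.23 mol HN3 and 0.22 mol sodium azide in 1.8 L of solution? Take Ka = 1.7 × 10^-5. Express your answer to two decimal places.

pKa = −log(1.7 × 10^-5) = 4.770
pH = pKa + log([A⁻]/[HA]) = 4.770 + log(0.22/0.23)
pH = 4.770 + (-0.019) = 4.75

pH = 4.75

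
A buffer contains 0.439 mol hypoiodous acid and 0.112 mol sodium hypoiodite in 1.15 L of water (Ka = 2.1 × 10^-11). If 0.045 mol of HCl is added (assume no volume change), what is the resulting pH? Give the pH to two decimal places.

Added H+ converts OI- to HOI: HOI → 0.484 mol, OI- → 0.067 mol.
pKa = −log(2.1 × 10^-11) = 10.678
Henderson–Hasselbalch with mole ratio 0.067/0.484: pH = 10.678 + (-0.859)

pH = 9.82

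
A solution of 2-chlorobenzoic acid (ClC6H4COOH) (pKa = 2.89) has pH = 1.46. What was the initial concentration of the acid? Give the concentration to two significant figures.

[H+] = 10^(-1.46) = 3.47 × 10^-2 M = x
Ka = 10^(−2.89) = 1.29 × 10^-3
Ka = x²/(C₀ − x) ⇒ C₀ = x + x²/Ka
C₀ = 3.47 × 10^-2 + (3.47 × 10^-2)²/(1.29 × 10^-3) = 9.68 × 10^-1 M

C₀ = 9.7 × 10^-1 M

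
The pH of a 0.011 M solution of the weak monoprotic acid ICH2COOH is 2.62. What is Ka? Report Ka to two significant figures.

Ka = 6.7 × 10^-4

[H+] = 10^(-2.62) = 2.40 × 10^-3 M
At equilibrium [HA] = 0.011 − 2.40 × 10^-3 = 8.60 × 10^-3 M
Ka = [H+][A-]/[HA] = (2.40 × 10^-3)² / 8.60 × 10^-3 = 6.7 × 10^-4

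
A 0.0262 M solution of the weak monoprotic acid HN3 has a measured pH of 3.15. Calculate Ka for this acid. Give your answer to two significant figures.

Ka = 2.0 × 10^-5

[H+] = 10^(-3.15) = 7.08 × 10^-4 M
At equilibrium [HA] = 0.0262 − 7.08 × 10^-4 = 2.55 × 10^-2 M
Ka = [H+][A-]/[HA] = (7.08 × 10^-4)² / 2.55 × 10^-2 = 2.0 × 10^-5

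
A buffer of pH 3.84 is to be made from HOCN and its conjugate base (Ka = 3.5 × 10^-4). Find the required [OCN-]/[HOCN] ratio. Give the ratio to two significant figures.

ratio = 2.4

pKa = -log(3.5 × 10^-4) = 3.456
pH = pKa + log(r) ⇒ log(r) = 3.84 − 3.456 = +0.384
r = [OCN-]/[HOCN] = 10^(+0.384) = 2.42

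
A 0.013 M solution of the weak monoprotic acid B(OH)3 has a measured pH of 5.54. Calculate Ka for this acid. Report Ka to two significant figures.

[H+] = 10^(-5.54) = 2.88 × 10^-6 M
At equilibrium [HA] = 0.013 − 2.88 × 10^-6 = 1.30 × 10^-2 M
Ka = [H+][A-]/[HA] = (2.88 × 10^-6)² / 1.30 × 10^-2 = 6.4 × 10^-10

Ka = 6.4 × 10^-10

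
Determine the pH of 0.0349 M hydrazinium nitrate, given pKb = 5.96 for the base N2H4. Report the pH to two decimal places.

pH = 4.75

N2H5+ is the conjugate acid of the weak base N2H4.
Kb = 10^(−5.96) = 1.10 × 10^-6
Ka = Kw/Kb = 1.0×10^-14 / 1.10 × 10^-6 = 9.09 × 10^-9
Ka = [H+]²/(0.0349 − [H+]) = 9.09 × 10^-9
Since Ka ≪ C₀, [H+] ≈ √(Ka·C₀) = 1.78 × 10^-5 M.
pH = −log(1.78 × 10^-5) = 4.75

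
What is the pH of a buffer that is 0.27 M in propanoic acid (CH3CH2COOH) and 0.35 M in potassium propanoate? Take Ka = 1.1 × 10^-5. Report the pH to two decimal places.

pKa = −log(1.1 × 10^-5) = 4.959
Using pH = pKa + log([base]/[acid]) with [base]/[acid] = 0.35/0.27:
pH = 4.959 + (+0.113) = 5.07

pH = 5.07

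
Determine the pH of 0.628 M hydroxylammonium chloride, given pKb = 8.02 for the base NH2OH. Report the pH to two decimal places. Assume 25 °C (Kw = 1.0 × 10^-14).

pH = 3.09

NH3OH+ is the conjugate acid of the weak base NH2OH.
Kb = 10^(−8.02) = 9.55 × 10^-9
Ka = Kw/Kb = 1.0×10^-14 / 9.55 × 10^-9 = 1.05 × 10^-6
From the ICE table, Ka = x²/(0.628 − x) = 1.05 × 10^-6.
Assume x ≪ 0.628: x ≈ √(1.05 × 10^-6 × 0.628) = 8.12 × 10^-4 M
(x/C₀ = 0.13% < 5%, so the approximation holds.)
pH = −log[H+] = −log(8.12 × 10^-4) = 3.09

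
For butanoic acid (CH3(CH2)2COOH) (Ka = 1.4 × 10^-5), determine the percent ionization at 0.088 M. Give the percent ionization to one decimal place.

CH3(CH2)2COOH ⇌ CH3(CH2)2COO- + H+; let x = [H+] at equilibrium.
x ≈ √(Ka·C₀) = √(1.4 × 10^-5 × 0.088) = 1.11 × 10^-3 M
% ionization = x/C₀ × 100% = 1.11 × 10^-3/0.088 × 100% = 1.3%

1.3%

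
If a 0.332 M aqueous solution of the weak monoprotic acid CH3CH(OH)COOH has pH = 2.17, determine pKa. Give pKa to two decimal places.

[H+] = 10^(-2.17) = 6.76 × 10^-3 M
At equilibrium [HA] = 0.332 − 6.76 × 10^-3 = 3.25 × 10^-1 M
Ka = [H+][A-]/[HA] = (6.76 × 10^-3)² / 3.25 × 10^-1 = 1.41 × 10^-4
pKa = -log(1.41 × 10^-4) = 3.85

pKa = 3.85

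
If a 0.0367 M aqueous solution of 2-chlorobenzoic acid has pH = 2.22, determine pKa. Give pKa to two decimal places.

[H+] = 10^(-2.22) = 6.03 × 10^-3 M
At equilibrium [HA] = 0.0367 − 6.03 × 10^-3 = 3.07 × 10^-2 M
Ka = [H+][A-]/[HA] = (6.03 × 10^-3)² / 3.07 × 10^-2 = 1.18 × 10^-3
pKa = -log(1.18 × 10^-3) = 2.93

pKa = 2.93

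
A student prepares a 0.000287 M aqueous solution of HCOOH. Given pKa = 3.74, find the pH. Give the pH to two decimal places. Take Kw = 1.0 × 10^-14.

HCOOH ⇌ HCOO- + H+
Ka = 10^(−3.74) = 1.82 × 10^-4
From the ICE table, Ka = [H+]²/(0.000287 − [H+]) = 1.82 × 10^-4.
[H+] is not negligible relative to C₀; solve [H+]² + 0.000182·[H+] − 5.22e-08 = 0.
[H+] = [−0.000182 + √(0.000182² + 2.09e-07)]/2 = 1.55 × 10^-4 M
pH = −log[H+] = −log(1.55 × 10^-4) = 3.81

pH = 3.81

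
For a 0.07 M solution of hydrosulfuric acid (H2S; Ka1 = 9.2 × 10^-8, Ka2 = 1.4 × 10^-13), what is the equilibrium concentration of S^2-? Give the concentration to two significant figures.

First ionization gives [H+] ≈ [HS-] = 8.02 × 10^-5 M.
Second step: Ka2 = [H+][S^2-]/[HS-] ≈ [S^2-] (since [H+] ≈ [HS-]).
So [S^2-] ≈ Ka2.

1.4 × 10^-13 M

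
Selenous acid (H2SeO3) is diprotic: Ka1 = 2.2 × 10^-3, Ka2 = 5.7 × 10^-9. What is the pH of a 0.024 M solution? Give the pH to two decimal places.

pH = 2.20

Since Ka1 ≫ Ka2, the first ionization dominates [H+].
Ka1 = x²/(0.024 − x) = 2.2 × 10^-3
Solving the quadratic: x = (−Ka1 + √(Ka1² + 4·Ka1·C₀))/2 = 6.25 × 10^-3 M
pH = −log(6.25 × 10^-3) = 2.20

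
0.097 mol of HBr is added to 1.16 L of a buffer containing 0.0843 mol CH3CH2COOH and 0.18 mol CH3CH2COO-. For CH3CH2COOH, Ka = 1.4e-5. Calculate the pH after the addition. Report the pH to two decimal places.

pH = 4.51

Added H+ converts CH3CH2COO- to CH3CH2COOH: CH3CH2COOH → 0.181 mol, CH3CH2COO- → 0.083 mol.
pKa = −log(1.4 × 10^-5) = 4.854
pH = pKa + log([A⁻]/[HA]) = 4.854 + log(0.083/0.181) = 4.854 -0.339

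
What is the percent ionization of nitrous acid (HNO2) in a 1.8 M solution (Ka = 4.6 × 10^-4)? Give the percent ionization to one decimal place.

HNO2 ⇌ NO2- + H+; let x = [H+] at equilibrium.
x ≈ √(Ka·C₀) = √(4.6 × 10^-4 × 1.8) = 2.88 × 10^-2 M
Fraction ionized = 2.88 × 10^-2 / 1.8 = 0.0160 → 1.6%

1.6%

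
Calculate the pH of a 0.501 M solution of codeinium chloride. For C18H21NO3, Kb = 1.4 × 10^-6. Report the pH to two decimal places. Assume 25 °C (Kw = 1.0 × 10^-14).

C18H22NO3+ is the conjugate acid of the weak base C18H21NO3.
Ka = Kw/Kb = 1.0×10^-14 / 1.4 × 10^-6 = 7.14 × 10^-9
From the ICE table, Ka = [H+]²/(0.501 − [H+]) = 7.14 × 10^-9.
Neglecting [H+] in the denominator: [H+] = √(7.14 × 10^-9 × 0.501) = 5.98 × 10^-5 M
pH = −log(5.98 × 10^-5) = 4.22

pH = 4.22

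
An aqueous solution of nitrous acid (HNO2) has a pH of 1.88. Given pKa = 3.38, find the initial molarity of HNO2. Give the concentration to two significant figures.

[H+] = 10^(-1.88) = 1.32 × 10^-2 M = x
Ka = 10^(−3.38) = 4.17 × 10^-4
Ka = x²/(C₀ − x) ⇒ C₀ = x + x²/Ka
C₀ = 1.32 × 10^-2 + (1.32 × 10^-2)²/(4.17 × 10^-4) = 4.31 × 10^-1 M

C₀ = 4.3 × 10^-1 M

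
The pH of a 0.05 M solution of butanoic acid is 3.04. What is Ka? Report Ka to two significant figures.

[H+] = 10^(-3.04) = 9.12 × 10^-4 M
At equilibrium [HA] = 0.05 − 9.12 × 10^-4 = 4.91 × 10^-2 M
Ka = [H+][A-]/[HA] = (9.12 × 10^-4)² / 4.91 × 10^-2 = 1.7 × 10^-5

Ka = 1.7 × 10^-5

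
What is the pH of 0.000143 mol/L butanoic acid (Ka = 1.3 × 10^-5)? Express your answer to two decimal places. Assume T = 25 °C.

pH = 4.43

CH3(CH2)2COOH ⇌ CH3(CH2)2COO- + H+
Let x = [H+] at equilibrium. Ka = x²/(0.000143 − x).
x is not negligible relative to C₀; solve x² + 1.3e-05·x − 1.86e-09 = 0.
x = (−Ka + √(Ka² + 4·Ka·C₀))/2 = 3.71 × 10^-5 M
pH = −log(3.71 × 10^-5) = 4.43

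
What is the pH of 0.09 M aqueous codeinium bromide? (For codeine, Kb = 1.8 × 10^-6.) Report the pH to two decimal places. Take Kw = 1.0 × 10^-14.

C18H22NO3+ is the conjugate acid of the weak base C18H21NO3.
Ka = Kw/Kb = 1.0×10^-14 / 1.8 × 10^-6 = 5.56 × 10^-9
Ka = x²/(0.09 − x) = 5.56 × 10^-9
Neglecting x in the denominator: x = √(5.56 × 10^-9 × 0.09) = 2.24 × 10^-5 M
pH = −log[H+] = −log(2.24 × 10^-5) = 4.65

pH = 4.65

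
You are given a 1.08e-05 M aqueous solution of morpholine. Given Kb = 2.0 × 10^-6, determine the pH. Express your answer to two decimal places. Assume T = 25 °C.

pH = 8.57

C4H8ONH + H2O ⇌ C4H8ONH2+ + OH-
From the ICE table, Kb = x²/(1.08e-05 − x) = 2.0 × 10^-6.
The 5% rule fails; solving x² + Kb·x − Kb·C₀ = 0 exactly:
x = (−Kb + √(Kb² + 4·Kb·C₀))/2 = 3.75 × 10^-6 M
pOH = 5.43, so pH = 14.00 − pOH = 8.57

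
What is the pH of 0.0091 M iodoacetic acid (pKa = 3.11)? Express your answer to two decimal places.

pH = 2.64

ICH2COOH ⇌ ICH2COO- + H+
Ka = 10^(−3.11) = 7.76 × 10^-4
From the ICE table, Ka = [H+]²/(0.0091 − [H+]) = 7.76 × 10^-4.
The 5% rule fails; solving [H+]² + Ka·[H+] − Ka·C₀ = 0 exactly:
[H+] = (−Ka + √(Ka² + 4·Ka·C₀))/2 = 2.30 × 10^-3 M
pH = −log[H+] = −log(2.30 × 10^-3) = 2.64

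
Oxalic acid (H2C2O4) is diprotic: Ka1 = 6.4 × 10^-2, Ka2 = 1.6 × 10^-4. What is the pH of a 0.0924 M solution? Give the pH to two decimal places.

Since Ka1 ≫ Ka2, the first ionization dominates [H+].
Ka1 = x²/(0.0924 − x) = 6.4 × 10^-2
Solving the quadratic: x = (−Ka1 + √(Ka1² + 4·Ka1·C₀))/2 = 5.13 × 10^-2 M
pH = −log(5.13 × 10^-2) = 1.29

pH = 1.29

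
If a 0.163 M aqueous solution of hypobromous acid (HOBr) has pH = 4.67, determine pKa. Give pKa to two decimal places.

pKa = 8.55

[H+] = 10^(-4.67) = 2.14 × 10^-5 M
At equilibrium [HA] = 0.163 − 2.14 × 10^-5 = 1.63 × 10^-1 M
Ka = [H+][A-]/[HA] = (2.14 × 10^-5)² / 1.63 × 10^-1 = 2.81 × 10^-9
pKa = -log(2.81 × 10^-9) = 8.55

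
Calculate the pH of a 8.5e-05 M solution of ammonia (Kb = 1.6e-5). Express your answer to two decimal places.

pH = 9.47

NH3 + H2O ⇌ NH4+ + OH-
From the ICE table, Kb = [OH-]²/(8.5e-05 − [OH-]) = 1.6 × 10^-5.
[OH-] is not negligible relative to C₀; solve [OH-]² + 1.6e-05·[OH-] − 1.36e-09 = 0.
[OH-] = [−1.6e-05 + √(1.6e-05² + 5.44e-09)]/2 = 2.97 × 10^-5 M
pOH = 4.53, so pH = 14.00 − pOH = 9.47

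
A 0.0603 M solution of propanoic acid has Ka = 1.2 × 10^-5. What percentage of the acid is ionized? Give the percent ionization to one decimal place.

1.4%

CH3CH2COOH ⇌ CH3CH2COO- + H+; let x = [H+] at equilibrium.
x ≈ √(Ka·C₀) = √(1.2 × 10^-5 × 0.0603) = 8.51 × 10^-4 M
Fraction ionized = 8.51 × 10^-4 / 0.0603 = 0.0141 → 1.4%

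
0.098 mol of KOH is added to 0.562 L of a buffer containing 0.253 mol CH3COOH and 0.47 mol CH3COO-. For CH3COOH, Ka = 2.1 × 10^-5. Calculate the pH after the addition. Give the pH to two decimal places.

pH = 5.24

OH- converts CH3COOH to CH3COO-: CH3COOH → 0.155 mol, CH3COO- → 0.568 mol.
pKa = −log(2.1 × 10^-5) = 4.678
pH = pKa + log([A⁻]/[HA]) = 4.678 + log(0.568/0.155) = 4.678 +0.564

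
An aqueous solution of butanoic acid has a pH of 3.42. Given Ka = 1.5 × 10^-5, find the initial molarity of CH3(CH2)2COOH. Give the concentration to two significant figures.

C₀ = 1.0 × 10^-2 M

[H+] = 10^(-3.42) = 3.80 × 10^-4 M = x
Ka = x²/(C₀ − x) ⇒ C₀ = x + x²/Ka
C₀ = 3.80 × 10^-4 + (3.80 × 10^-4)²/(1.5 × 10^-5) = 1.00 × 10^-2 M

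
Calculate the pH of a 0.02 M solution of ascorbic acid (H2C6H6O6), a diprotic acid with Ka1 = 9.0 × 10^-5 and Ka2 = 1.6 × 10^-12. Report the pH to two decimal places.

Ka1 ≫ Ka2, so treat the first dissociation as the only significant source of H+.
Ka1 = x²/(0.02 − x) = 9.0 × 10^-5
Solving the quadratic: x = (−Ka1 + √(Ka1² + 4·Ka1·C₀))/2 = 1.30 × 10^-3 M
pH = −log(1.30 × 10^-3) = 2.89

pH = 2.89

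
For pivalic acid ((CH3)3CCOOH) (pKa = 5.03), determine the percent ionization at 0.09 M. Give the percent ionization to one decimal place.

(CH3)3CCOOH ⇌ (CH3)3CCOO- + H+; let x = [H+] at equilibrium.
Ka = 10^(−5.03) = 9.33 × 10^-6
x ≈ √(Ka·C₀) = √(9.33 × 10^-6 × 0.09) = 9.16 × 10^-4 M
% ionization = x/C₀ × 100% = 9.16 × 10^-4/0.09 × 100% = 1.0%

1.0%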